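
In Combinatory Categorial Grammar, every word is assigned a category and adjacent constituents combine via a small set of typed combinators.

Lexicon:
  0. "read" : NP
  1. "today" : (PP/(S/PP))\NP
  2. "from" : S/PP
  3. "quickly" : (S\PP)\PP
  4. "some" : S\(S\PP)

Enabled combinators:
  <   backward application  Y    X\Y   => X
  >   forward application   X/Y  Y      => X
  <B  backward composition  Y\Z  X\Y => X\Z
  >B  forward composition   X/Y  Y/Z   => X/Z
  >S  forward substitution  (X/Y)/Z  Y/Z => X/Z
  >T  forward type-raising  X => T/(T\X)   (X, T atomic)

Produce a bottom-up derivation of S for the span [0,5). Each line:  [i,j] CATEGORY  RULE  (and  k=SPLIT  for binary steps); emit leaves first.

[0,5] S   <
  [0,4] S\PP   <
    [0,3] PP   >
      [0,2] PP/(S/PP)   <
        [0,1] "read" : NP
        [1,2] "today" : (PP/(S/PP))\NP
      [2,3] "from" : S/PP
    [3,4] "quickly" : (S\PP)\PP
  [4,5] "some" : S\(S\PP)

[0,1] NP  lex  "read"
[1,2] (PP/(S/PP))\NP  lex  "today"
[0,2] PP/(S/PP)  <  k=1
[2,3] S/PP  lex  "from"
[0,3] PP  >  k=2
[3,4] (S\PP)\PP  lex  "quickly"
[0,4] S\PP  <  k=3
[4,5] S\(S\PP)  lex  "some"
[0,5] S  <  k=4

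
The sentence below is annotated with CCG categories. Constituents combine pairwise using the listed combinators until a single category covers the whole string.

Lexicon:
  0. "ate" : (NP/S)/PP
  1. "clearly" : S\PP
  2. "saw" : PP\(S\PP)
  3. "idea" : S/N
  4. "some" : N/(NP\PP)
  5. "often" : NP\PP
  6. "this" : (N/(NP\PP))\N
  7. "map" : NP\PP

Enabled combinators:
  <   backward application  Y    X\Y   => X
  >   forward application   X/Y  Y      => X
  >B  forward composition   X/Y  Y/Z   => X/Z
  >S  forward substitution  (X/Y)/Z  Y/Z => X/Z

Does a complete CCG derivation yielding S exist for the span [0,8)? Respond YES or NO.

(NP/S)/PP S\PP PP\(S\PP) S/N N/(NP\PP) NP\PP (N/(NP\PP))\N NP\PP
CKY chart[0,8] = {NP}; S ∉ chart

NO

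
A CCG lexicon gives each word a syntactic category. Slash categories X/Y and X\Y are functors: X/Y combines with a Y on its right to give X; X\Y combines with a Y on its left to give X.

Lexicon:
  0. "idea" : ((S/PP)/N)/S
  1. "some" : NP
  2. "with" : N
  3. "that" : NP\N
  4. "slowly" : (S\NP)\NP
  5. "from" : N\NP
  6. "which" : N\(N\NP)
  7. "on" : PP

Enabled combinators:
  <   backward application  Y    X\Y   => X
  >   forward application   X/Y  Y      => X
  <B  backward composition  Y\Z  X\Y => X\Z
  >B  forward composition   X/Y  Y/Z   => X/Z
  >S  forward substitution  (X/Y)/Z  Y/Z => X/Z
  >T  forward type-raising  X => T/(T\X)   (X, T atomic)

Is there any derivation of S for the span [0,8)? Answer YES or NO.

[0,8] S   >
  [0,7] S/PP   >
    [0,5] (S/PP)/N   >
      [0,1] "idea" : ((S/PP)/N)/S
      [1,5] S   >
        [1,2] S/(S\NP)   >T
          [1,2] "some" : NP
        [2,5] S\NP   <
          [2,4] NP   >
            [2,3] NP/(NP\N)   >T
              [2,3] "with" : N
            [3,4] "that" : NP\N
          [4,5] "slowly" : (S\NP)\NP
    [5,7] N   <
      [5,6] "from" : N\NP
      [6,7] "which" : N\(N\NP)
  [7,8] "on" : PP

YES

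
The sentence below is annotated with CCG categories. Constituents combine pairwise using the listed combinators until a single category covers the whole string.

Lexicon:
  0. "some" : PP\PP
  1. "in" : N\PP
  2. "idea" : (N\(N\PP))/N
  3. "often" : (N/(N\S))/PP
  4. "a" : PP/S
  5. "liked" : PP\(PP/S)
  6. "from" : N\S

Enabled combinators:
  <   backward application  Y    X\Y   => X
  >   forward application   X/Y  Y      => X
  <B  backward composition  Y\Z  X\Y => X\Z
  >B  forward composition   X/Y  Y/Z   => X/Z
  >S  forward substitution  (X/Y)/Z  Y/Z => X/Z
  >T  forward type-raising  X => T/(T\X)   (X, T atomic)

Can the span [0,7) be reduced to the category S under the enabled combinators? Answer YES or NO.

PP\PP N\PP (N\(N\PP))/N (N/(N\S))/PP PP/S PP\(PP/S) N\S
CKY chart[0,7] = {N, N/(N\N), NP/(NP\N), PP/(PP\N), S/(S\N)}; S ∉ chart

NO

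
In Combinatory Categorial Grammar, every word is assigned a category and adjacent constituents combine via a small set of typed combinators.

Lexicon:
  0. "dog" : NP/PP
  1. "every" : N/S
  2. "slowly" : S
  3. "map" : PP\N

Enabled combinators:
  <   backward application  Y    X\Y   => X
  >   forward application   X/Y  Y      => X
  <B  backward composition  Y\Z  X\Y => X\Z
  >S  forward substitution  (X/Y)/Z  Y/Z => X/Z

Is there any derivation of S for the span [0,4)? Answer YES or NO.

NP/PP N/S S PP\N
CKY chart[0,4] = {NP}; S ∉ chart

NO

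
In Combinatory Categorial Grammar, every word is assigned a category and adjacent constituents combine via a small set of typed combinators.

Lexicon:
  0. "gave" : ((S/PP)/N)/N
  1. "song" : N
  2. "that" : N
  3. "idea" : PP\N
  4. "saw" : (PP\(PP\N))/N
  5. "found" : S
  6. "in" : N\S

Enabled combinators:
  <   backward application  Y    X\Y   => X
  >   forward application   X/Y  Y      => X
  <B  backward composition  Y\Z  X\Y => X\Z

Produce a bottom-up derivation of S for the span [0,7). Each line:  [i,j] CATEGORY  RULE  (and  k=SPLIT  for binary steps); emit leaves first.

[0,1] ((S/PP)/N)/N  lex  "gave"
[1,2] N  lex  "song"
[0,2] (S/PP)/N  >  k=1
[2,3] N  lex  "that"
[0,3] S/PP  >  k=2
[3,4] PP\N  lex  "idea"
[4,5] (PP\(PP\N))/N  lex  "saw"
[5,6] S  lex  "found"
[6,7] N\S  lex  "in"
[5,7] N  <  k=6
[4,7] PP\(PP\N)  >  k=5
[3,7] PP  <  k=4
[0,7] S  >  k=3

[0,7] S   >
  [0,3] S/PP   >
    [0,2] (S/PP)/N   >
      [0,1] "gave" : ((S/PP)/N)/N
      [1,2] "song" : N
    [2,3] "that" : N
  [3,7] PP   <
    [3,4] "idea" : PP\N
    [4,7] PP\(PP\N)   >
      [4,5] "saw" : (PP\(PP\N))/N
      [5,7] N   <
        [5,6] "found" : S
        [6,7] "in" : N\S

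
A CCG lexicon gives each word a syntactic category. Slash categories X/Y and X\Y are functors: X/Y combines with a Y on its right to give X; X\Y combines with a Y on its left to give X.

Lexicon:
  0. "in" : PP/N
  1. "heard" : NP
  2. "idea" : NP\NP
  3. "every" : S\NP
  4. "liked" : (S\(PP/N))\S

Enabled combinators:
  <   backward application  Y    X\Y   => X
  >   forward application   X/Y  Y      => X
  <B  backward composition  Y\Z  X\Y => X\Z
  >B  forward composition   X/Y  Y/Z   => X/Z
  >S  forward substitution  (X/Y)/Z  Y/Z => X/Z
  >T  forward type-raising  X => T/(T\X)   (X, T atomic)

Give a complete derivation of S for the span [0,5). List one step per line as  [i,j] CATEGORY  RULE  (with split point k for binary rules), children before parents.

[0,5] S   <
  [0,1] "in" : PP/N
  [1,5] S\(PP/N)   <
    [1,4] S   <
      [1,2] "heard" : NP
      [2,4] S\NP   <B
        [2,3] "idea" : NP\NP
        [3,4] "every" : S\NP
    [4,5] "liked" : (S\(PP/N))\S

[0,1] PP/N  lex  "in"
[1,2] NP  lex  "heard"
[2,3] NP\NP  lex  "idea"
[3,4] S\NP  lex  "every"
[2,4] S\NP  <B  k=3
[1,4] S  <  k=2
[4,5] (S\(PP/N))\S  lex  "liked"
[1,5] S\(PP/N)  <  k=4
[0,5] S  <  k=1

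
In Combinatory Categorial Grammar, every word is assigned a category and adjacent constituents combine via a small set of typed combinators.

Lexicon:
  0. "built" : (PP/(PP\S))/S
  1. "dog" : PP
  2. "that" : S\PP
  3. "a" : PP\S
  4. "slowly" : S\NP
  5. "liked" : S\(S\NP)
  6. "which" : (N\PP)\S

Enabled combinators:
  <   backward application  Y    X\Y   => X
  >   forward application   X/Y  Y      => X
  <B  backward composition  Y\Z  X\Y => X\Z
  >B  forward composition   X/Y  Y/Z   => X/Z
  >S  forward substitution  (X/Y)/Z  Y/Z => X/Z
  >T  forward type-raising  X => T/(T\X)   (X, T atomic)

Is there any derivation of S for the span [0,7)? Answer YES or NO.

(PP/(PP\S))/S PP S\PP PP\S S\NP S\(S\NP) (N\PP)\S
CKY chart[0,7] = {(PP/(PP\S))/(S\N), N, N/(N\N), NP/(NP\N), PP/(PP\N), S/(S\N)}; S ∉ chart

NO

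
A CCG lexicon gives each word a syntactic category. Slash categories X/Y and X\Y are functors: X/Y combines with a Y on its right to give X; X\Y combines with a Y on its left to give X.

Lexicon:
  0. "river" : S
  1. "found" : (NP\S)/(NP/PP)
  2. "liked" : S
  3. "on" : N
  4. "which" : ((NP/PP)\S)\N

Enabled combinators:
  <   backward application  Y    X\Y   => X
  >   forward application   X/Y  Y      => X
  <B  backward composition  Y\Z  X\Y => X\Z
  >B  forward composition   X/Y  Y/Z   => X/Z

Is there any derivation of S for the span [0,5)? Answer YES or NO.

S (NP\S)/(NP/PP) S N ((NP/PP)\S)\N
CKY chart[0,5] = {NP}; S ∉ chart

NO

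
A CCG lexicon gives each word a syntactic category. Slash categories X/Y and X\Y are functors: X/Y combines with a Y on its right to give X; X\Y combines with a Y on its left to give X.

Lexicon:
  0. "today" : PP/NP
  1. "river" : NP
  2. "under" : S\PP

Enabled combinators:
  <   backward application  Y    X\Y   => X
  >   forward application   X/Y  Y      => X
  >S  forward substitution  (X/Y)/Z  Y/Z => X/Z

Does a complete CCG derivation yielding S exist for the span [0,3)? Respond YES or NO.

YES

[0,3] S   <
  [0,2] PP   >
    [0,1] "today" : PP/NP
    [1,2] "river" : NP
  [2,3] "under" : S\PP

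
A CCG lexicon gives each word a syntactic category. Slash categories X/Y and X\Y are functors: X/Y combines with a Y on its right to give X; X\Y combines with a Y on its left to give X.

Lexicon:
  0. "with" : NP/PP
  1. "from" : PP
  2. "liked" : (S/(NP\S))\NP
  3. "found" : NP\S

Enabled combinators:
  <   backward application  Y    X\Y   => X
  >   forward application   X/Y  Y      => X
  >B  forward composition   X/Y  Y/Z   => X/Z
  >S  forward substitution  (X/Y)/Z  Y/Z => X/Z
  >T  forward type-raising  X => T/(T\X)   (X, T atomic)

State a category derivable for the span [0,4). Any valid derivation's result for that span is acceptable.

[0,4] S   >
  [0,3] S/(NP\S)   <
    [0,2] NP   >
      [0,1] "with" : NP/PP
      [1,2] "from" : PP
    [2,3] "liked" : (S/(NP\S))\NP
  [3,4] "found" : NP\S

S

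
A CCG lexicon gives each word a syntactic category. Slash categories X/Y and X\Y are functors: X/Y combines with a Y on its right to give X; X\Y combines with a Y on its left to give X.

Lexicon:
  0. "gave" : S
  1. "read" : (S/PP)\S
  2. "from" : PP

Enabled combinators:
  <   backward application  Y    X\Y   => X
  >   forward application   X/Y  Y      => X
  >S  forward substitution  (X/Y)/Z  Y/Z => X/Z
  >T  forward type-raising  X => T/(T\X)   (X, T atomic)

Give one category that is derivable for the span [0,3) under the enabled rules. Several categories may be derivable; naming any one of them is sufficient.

[0,3] S   >
  [0,2] S/PP   <
    [0,1] "gave" : S
    [1,2] "read" : (S/PP)\S
  [2,3] "from" : PP

S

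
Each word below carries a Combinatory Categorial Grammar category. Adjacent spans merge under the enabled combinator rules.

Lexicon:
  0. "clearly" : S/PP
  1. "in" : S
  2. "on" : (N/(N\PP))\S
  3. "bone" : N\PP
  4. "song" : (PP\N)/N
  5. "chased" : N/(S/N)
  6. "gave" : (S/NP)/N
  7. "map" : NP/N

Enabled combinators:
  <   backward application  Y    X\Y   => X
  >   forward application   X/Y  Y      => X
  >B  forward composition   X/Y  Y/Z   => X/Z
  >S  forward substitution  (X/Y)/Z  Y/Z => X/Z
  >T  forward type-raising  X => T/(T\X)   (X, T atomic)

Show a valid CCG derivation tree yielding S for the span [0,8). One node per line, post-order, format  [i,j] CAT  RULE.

[0,1] S/PP  lex  "clearly"
[1,2] S  lex  "in"
[2,3] (N/(N\PP))\S  lex  "on"
[1,3] N/(N\PP)  <  k=2
[3,4] N\PP  lex  "bone"
[1,4] N  >  k=3
[4,5] (PP\N)/N  lex  "song"
[5,6] N/(S/N)  lex  "chased"
[6,7] (S/NP)/N  lex  "gave"
[7,8] NP/N  lex  "map"
[6,8] S/N  >S  k=7
[5,8] N  >  k=6
[4,8] PP\N  >  k=5
[1,8] PP  <  k=4
[0,8] S  >  k=1

[0,8] S   >
  [0,1] "clearly" : S/PP
  [1,8] PP   <
    [1,4] N   >
      [1,3] N/(N\PP)   <
        [1,2] "in" : S
        [2,3] "on" : (N/(N\PP))\S
      [3,4] "bone" : N\PP
    [4,8] PP\N   >
      [4,5] "song" : (PP\N)/N
      [5,8] N   >
        [5,6] "chased" : N/(S/N)
        [6,8] S/N   >S
          [6,7] "gave" : (S/NP)/N
          [7,8] "map" : NP/N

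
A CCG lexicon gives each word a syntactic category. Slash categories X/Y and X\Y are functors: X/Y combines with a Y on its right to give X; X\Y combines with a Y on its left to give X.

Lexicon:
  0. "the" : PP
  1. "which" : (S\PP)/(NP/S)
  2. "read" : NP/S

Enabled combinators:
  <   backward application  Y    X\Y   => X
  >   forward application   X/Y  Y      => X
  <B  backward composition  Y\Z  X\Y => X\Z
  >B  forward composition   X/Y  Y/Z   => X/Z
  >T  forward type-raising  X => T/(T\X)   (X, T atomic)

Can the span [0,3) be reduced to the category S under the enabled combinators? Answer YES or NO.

YES

[0,3] S   <
  [0,1] "the" : PP
  [1,3] S\PP   >
    [1,2] "which" : (S\PP)/(NP/S)
    [2,3] "read" : NP/S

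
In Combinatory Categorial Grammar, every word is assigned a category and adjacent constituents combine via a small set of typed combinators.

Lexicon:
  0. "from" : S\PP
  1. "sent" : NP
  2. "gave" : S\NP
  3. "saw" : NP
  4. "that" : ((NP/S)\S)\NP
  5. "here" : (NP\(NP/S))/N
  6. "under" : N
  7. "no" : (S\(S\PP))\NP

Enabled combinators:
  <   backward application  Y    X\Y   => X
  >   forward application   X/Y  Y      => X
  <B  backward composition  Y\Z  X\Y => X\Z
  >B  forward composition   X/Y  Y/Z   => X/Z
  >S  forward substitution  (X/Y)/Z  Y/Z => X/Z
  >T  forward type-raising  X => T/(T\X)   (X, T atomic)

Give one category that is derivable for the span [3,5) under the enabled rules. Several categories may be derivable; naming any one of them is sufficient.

[0,8] S   <
  [0,1] "from" : S\PP
  [1,8] S\(S\PP)   <
    [1,7] NP   <
      [1,5] NP/S   <
        [1,3] S   <
          [1,2] "sent" : NP
          [2,3] "gave" : S\NP
        [3,5] (NP/S)\S   <
          [3,4] "saw" : NP
          [4,5] "that" : ((NP/S)\S)\NP
      [5,7] NP\(NP/S)   >
        [5,6] "here" : (NP\(NP/S))/N
        [6,7] "under" : N
    [7,8] "no" : (S\(S\PP))\NP

(NP/S)\S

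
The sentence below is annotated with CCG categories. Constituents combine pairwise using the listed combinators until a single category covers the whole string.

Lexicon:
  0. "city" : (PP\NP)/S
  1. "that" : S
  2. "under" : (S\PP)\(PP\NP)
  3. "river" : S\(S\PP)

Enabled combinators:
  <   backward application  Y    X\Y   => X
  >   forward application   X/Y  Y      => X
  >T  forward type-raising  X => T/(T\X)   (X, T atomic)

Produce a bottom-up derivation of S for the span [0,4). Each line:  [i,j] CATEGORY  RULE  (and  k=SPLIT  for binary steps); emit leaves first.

[0,1] (PP\NP)/S  lex  "city"
[1,2] S  lex  "that"
[0,2] PP\NP  >  k=1
[2,3] (S\PP)\(PP\NP)  lex  "under"
[0,3] S\PP  <  k=2
[3,4] S\(S\PP)  lex  "river"
[0,4] S  <  k=3

[0,4] S   <
  [0,3] S\PP   <
    [0,2] PP\NP   >
      [0,1] "city" : (PP\NP)/S
      [1,2] "that" : S
    [2,3] "under" : (S\PP)\(PP\NP)
  [3,4] "river" : S\(S\PP)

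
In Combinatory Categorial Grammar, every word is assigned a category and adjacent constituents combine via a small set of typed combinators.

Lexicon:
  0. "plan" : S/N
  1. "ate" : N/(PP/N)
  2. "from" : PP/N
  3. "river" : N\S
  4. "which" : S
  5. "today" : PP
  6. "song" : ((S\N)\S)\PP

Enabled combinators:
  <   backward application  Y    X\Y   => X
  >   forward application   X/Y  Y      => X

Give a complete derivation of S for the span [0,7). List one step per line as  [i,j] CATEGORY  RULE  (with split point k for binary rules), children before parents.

[0,7] S   <
  [0,4] N   <
    [0,3] S   >
      [0,1] "plan" : S/N
      [1,3] N   >
        [1,2] "ate" : N/(PP/N)
        [2,3] "from" : PP/N
    [3,4] "river" : N\S
  [4,7] S\N   <
    [4,5] "which" : S
    [5,7] (S\N)\S   <
      [5,6] "today" : PP
      [6,7] "song" : ((S\N)\S)\PP

[0,1] S/N  lex  "plan"
[1,2] N/(PP/N)  lex  "ate"
[2,3] PP/N  lex  "from"
[1,3] N  >  k=2
[0,3] S  >  k=1
[3,4] N\S  lex  "river"
[0,4] N  <  k=3
[4,5] S  lex  "which"
[5,6] PP  lex  "today"
[6,7] ((S\N)\S)\PP  lex  "song"
[5,7] (S\N)\S  <  k=6
[4,7] S\N  <  k=5
[0,7] S  <  k=4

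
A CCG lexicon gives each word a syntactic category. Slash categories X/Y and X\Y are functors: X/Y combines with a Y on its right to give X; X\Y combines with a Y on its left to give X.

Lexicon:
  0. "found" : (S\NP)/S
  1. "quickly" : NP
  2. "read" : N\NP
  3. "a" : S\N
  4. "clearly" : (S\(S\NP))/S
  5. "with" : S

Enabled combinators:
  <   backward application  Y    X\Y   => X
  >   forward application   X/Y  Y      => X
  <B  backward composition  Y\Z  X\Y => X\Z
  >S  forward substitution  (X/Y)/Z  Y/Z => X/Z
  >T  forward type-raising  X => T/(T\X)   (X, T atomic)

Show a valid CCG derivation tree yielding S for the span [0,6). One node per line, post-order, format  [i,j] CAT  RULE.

[0,6] S   <
  [0,4] S\NP   >
    [0,1] "found" : (S\NP)/S
    [1,4] S   <
      [1,3] N   >
        [1,2] N/(N\NP)   >T
          [1,2] "quickly" : NP
        [2,3] "read" : N\NP
      [3,4] "a" : S\N
  [4,6] S\(S\NP)   >
    [4,5] "clearly" : (S\(S\NP))/S
    [5,6] "with" : S

[0,1] (S\NP)/S  lex  "found"
[1,2] NP  lex  "quickly"
[1,2] N/(N\NP)  >T
[2,3] N\NP  lex  "read"
[1,3] N  >  k=2
[3,4] S\N  lex  "a"
[1,4] S  <  k=3
[0,4] S\NP  >  k=1
[4,5] (S\(S\NP))/S  lex  "clearly"
[5,6] S  lex  "with"
[4,6] S\(S\NP)  >  k=5
[0,6] S  <  k=4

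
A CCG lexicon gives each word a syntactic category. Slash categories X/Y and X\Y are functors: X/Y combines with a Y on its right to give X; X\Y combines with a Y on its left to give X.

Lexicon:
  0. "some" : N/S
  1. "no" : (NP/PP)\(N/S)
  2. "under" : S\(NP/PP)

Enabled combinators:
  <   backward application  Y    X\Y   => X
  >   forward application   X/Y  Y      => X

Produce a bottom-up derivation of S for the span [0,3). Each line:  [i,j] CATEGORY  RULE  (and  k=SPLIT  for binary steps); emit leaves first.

[0,3] S   <
  [0,2] NP/PP   <
    [0,1] "some" : N/S
    [1,2] "no" : (NP/PP)\(N/S)
  [2,3] "under" : S\(NP/PP)

[0,1] N/S  lex  "some"
[1,2] (NP/PP)\(N/S)  lex  "no"
[0,2] NP/PP  <  k=1
[2,3] S\(NP/PP)  lex  "under"
[0,3] S  <  k=2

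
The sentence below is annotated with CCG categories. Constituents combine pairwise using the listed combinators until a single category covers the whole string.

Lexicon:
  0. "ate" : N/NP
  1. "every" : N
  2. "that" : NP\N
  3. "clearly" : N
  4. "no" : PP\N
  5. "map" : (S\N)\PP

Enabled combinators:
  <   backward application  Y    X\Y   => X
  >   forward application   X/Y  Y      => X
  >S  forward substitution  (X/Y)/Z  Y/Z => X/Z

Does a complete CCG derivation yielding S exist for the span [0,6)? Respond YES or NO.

YES

[0,6] S   <
  [0,3] N   >
    [0,1] "ate" : N/NP
    [1,3] NP   <
      [1,2] "every" : N
      [2,3] "that" : NP\N
  [3,6] S\N   <
    [3,5] PP   <
      [3,4] "clearly" : N
      [4,5] "no" : PP\N
    [5,6] "map" : (S\N)\PP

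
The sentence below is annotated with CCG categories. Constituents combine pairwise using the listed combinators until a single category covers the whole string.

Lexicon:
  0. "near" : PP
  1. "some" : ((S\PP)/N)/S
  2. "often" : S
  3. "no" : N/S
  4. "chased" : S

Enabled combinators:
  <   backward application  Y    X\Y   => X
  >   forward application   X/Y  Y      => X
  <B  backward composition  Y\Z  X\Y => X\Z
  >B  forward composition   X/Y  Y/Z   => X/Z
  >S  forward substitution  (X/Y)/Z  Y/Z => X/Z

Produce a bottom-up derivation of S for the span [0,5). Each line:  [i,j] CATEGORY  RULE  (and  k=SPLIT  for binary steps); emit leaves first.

[0,1] PP  lex  "near"
[1,2] ((S\PP)/N)/S  lex  "some"
[2,3] S  lex  "often"
[1,3] (S\PP)/N  >  k=2
[3,4] N/S  lex  "no"
[4,5] S  lex  "chased"
[3,5] N  >  k=4
[1,5] S\PP  >  k=3
[0,5] S  <  k=1

[0,5] S   <
  [0,1] "near" : PP
  [1,5] S\PP   >
    [1,3] (S\PP)/N   >
      [1,2] "some" : ((S\PP)/N)/S
      [2,3] "often" : S
    [3,5] N   >
      [3,4] "no" : N/S
      [4,5] "chased" : S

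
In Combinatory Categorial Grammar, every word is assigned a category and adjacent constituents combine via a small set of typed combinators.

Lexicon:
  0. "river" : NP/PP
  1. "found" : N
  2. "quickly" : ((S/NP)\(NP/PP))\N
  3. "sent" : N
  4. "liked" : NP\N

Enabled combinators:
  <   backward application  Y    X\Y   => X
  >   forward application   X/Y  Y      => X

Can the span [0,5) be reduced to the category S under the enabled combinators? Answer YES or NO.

[0,5] S   >
  [0,3] S/NP   <
    [0,1] "river" : NP/PP
    [1,3] (S/NP)\(NP/PP)   <
      [1,2] "found" : N
      [2,3] "quickly" : ((S/NP)\(NP/PP))\N
  [3,5] NP   <
    [3,4] "sent" : N
    [4,5] "liked" : NP\N

YES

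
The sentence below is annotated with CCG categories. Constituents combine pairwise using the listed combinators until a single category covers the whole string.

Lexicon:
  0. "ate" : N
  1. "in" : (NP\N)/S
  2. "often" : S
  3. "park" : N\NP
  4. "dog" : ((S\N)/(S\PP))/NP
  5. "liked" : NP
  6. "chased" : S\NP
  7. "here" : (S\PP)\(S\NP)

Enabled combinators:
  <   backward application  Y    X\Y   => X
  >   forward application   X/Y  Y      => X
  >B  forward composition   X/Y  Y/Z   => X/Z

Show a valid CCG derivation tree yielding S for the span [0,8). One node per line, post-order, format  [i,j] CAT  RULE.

[0,8] S   <
  [0,4] N   <
    [0,3] NP   <
      [0,1] "ate" : N
      [1,3] NP\N   >
        [1,2] "in" : (NP\N)/S
        [2,3] "often" : S
    [3,4] "park" : N\NP
  [4,8] S\N   >
    [4,6] (S\N)/(S\PP)   >
      [4,5] "dog" : ((S\N)/(S\PP))/NP
      [5,6] "liked" : NP
    [6,8] S\PP   <
      [6,7] "chased" : S\NP
      [7,8] "here" : (S\PP)\(S\NP)

[0,1] N  lex  "ate"
[1,2] (NP\N)/S  lex  "in"
[2,3] S  lex  "often"
[1,3] NP\N  >  k=2
[0,3] NP  <  k=1
[3,4] N\NP  lex  "park"
[0,4] N  <  k=3
[4,5] ((S\N)/(S\PP))/NP  lex  "dog"
[5,6] NP  lex  "liked"
[4,6] (S\N)/(S\PP)  >  k=5
[6,7] S\NP  lex  "chased"
[7,8] (S\PP)\(S\NP)  lex  "here"
[6,8] S\PP  <  k=7
[4,8] S\N  >  k=6
[0,8] S  <  k=4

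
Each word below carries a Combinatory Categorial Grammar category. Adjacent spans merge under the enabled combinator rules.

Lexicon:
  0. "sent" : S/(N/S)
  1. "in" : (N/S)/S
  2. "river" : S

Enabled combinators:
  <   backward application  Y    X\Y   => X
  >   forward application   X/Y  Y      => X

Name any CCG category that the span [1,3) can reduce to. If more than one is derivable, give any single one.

N/S

[0,3] S   >
  [0,1] "sent" : S/(N/S)
  [1,3] N/S   >
    [1,2] "in" : (N/S)/S
    [2,3] "river" : S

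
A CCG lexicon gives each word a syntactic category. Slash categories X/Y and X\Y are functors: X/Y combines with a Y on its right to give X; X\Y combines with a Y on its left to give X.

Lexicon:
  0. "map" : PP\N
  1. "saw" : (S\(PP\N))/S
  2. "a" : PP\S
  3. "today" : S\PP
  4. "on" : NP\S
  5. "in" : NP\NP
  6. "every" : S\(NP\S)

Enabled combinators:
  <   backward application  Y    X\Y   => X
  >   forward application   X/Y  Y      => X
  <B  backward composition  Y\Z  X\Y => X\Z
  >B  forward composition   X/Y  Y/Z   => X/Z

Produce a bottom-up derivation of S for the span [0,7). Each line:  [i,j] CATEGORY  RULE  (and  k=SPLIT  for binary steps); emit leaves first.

[0,1] PP\N  lex  "map"
[1,2] (S\(PP\N))/S  lex  "saw"
[2,3] PP\S  lex  "a"
[3,4] S\PP  lex  "today"
[2,4] S\S  <B  k=3
[4,5] NP\S  lex  "on"
[5,6] NP\NP  lex  "in"
[4,6] NP\S  <B  k=5
[2,6] NP\S  <B  k=4
[6,7] S\(NP\S)  lex  "every"
[2,7] S  <  k=6
[1,7] S\(PP\N)  >  k=2
[0,7] S  <  k=1

[0,7] S   <
  [0,1] "map" : PP\N
  [1,7] S\(PP\N)   >
    [1,2] "saw" : (S\(PP\N))/S
    [2,7] S   <
      [2,6] NP\S   <B
        [2,4] S\S   <B
          [2,3] "a" : PP\S
          [3,4] "today" : S\PP
        [4,6] NP\S   <B
          [4,5] "on" : NP\S
          [5,6] "in" : NP\NP
      [6,7] "every" : S\(NP\S)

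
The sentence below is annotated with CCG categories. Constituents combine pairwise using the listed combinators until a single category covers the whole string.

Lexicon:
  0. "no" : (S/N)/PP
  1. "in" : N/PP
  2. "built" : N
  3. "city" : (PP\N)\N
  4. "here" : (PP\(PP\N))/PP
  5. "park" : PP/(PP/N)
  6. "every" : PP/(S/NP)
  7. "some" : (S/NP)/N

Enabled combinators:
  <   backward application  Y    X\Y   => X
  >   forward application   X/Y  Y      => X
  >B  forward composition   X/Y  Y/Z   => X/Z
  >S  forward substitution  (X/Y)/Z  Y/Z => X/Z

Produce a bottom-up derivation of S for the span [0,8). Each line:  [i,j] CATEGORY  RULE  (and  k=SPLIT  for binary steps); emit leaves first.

[0,8] S   >
  [0,2] S/PP   >S
    [0,1] "no" : (S/N)/PP
    [1,2] "in" : N/PP
  [2,8] PP   <
    [2,4] PP\N   <
      [2,3] "built" : N
      [3,4] "city" : (PP\N)\N
    [4,8] PP\(PP\N)   >
      [4,5] "here" : (PP\(PP\N))/PP
      [5,8] PP   >
        [5,6] "park" : PP/(PP/N)
        [6,8] PP/N   >B
          [6,7] "every" : PP/(S/NP)
          [7,8] "some" : (S/NP)/N

[0,1] (S/N)/PP  lex  "no"
[1,2] N/PP  lex  "in"
[0,2] S/PP  >S  k=1
[2,3] N  lex  "built"
[3,4] (PP\N)\N  lex  "city"
[2,4] PP\N  <  k=3
[4,5] (PP\(PP\N))/PP  lex  "here"
[5,6] PP/(PP/N)  lex  "park"
[6,7] PP/(S/NP)  lex  "every"
[7,8] (S/NP)/N  lex  "some"
[6,8] PP/N  >B  k=7
[5,8] PP  >  k=6
[4,8] PP\(PP\N)  >  k=5
[2,8] PP  <  k=4
[0,8] S  >  k=2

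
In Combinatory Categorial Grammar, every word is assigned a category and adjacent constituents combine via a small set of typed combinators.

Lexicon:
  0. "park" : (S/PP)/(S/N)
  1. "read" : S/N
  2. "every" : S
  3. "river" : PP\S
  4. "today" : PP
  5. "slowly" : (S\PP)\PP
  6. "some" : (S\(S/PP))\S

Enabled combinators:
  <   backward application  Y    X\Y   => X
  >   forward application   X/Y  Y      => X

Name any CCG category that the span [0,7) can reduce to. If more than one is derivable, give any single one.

S

[0,7] S   <
  [0,2] S/PP   >
    [0,1] "park" : (S/PP)/(S/N)
    [1,2] "read" : S/N
  [2,7] S\(S/PP)   <
    [2,6] S   <
      [2,4] PP   <
        [2,3] "every" : S
        [3,4] "river" : PP\S
      [4,6] S\PP   <
        [4,5] "today" : PP
        [5,6] "slowly" : (S\PP)\PP
    [6,7] "some" : (S\(S/PP))\S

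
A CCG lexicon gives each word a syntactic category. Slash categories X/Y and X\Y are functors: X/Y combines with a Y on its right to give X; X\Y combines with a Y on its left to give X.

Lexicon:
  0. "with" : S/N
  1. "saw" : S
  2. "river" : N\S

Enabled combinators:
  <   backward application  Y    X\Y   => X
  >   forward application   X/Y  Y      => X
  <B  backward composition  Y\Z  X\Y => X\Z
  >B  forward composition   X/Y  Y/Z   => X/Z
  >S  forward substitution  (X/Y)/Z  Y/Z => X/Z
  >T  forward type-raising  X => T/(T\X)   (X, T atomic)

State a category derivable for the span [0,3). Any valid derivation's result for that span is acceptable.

S

[0,3] S   >
  [0,1] "with" : S/N
  [1,3] N   <
    [1,2] "saw" : S
    [2,3] "river" : N\S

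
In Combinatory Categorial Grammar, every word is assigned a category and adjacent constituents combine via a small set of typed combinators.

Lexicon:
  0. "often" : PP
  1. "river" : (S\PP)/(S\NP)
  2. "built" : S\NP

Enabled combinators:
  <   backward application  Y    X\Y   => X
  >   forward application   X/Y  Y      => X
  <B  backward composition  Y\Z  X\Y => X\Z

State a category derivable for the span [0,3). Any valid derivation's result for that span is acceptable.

S

[0,3] S   <
  [0,1] "often" : PP
  [1,3] S\PP   >
    [1,2] "river" : (S\PP)/(S\NP)
    [2,3] "built" : S\NP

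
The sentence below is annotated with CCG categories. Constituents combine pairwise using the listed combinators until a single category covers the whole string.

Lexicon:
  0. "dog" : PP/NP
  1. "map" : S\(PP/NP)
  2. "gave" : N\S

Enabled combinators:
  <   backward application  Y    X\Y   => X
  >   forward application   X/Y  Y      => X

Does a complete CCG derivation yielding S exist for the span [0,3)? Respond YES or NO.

PP/NP S\(PP/NP) N\S
CKY chart[0,3] = {N}; S ∉ chart

NO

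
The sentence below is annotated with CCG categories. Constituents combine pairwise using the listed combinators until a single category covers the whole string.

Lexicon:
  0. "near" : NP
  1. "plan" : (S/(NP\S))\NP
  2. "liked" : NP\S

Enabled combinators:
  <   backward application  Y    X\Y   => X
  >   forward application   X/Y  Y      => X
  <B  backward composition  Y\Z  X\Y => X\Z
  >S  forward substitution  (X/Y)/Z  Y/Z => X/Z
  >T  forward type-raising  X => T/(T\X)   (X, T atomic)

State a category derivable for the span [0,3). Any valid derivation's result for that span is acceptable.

S

[0,3] S   >
  [0,2] S/(NP\S)   <
    [0,1] "near" : NP
    [1,2] "plan" : (S/(NP\S))\NP
  [2,3] "liked" : NP\S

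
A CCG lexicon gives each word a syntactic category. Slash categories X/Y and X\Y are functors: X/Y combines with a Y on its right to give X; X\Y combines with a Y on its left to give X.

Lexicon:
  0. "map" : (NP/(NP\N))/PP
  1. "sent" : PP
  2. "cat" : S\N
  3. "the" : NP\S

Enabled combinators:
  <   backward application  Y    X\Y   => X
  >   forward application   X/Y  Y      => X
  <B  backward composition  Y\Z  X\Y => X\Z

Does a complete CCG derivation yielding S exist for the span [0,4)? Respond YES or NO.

(NP/(NP\N))/PP PP S\N NP\S
CKY chart[0,4] = {NP}; S ∉ chart

NO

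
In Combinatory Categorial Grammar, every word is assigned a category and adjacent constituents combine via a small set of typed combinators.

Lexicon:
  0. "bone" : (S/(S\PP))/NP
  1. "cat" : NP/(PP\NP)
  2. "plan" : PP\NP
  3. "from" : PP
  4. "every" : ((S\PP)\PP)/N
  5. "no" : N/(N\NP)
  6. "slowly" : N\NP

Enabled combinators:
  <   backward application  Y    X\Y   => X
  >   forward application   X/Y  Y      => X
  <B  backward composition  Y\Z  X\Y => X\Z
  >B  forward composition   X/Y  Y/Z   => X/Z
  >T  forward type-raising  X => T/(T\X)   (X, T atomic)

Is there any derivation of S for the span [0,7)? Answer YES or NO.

[0,7] S   >
  [0,3] S/(S\PP)   >
    [0,1] "bone" : (S/(S\PP))/NP
    [1,3] NP   >
      [1,2] "cat" : NP/(PP\NP)
      [2,3] "plan" : PP\NP
  [3,7] S\PP   <
    [3,4] "from" : PP
    [4,7] (S\PP)\PP   >
      [4,5] "every" : ((S\PP)\PP)/N
      [5,7] N   >
        [5,6] "no" : N/(N\NP)
        [6,7] "slowly" : N\NP

YES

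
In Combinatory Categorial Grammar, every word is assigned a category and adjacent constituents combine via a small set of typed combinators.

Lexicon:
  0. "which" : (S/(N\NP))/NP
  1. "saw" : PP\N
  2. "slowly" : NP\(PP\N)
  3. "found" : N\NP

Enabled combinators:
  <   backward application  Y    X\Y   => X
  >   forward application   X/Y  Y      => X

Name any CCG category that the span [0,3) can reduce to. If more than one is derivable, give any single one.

S/(N\NP)

[0,4] S   >
  [0,3] S/(N\NP)   >
    [0,1] "which" : (S/(N\NP))/NP
    [1,3] NP   <
      [1,2] "saw" : PP\N
      [2,3] "slowly" : NP\(PP\N)
  [3,4] "found" : N\NP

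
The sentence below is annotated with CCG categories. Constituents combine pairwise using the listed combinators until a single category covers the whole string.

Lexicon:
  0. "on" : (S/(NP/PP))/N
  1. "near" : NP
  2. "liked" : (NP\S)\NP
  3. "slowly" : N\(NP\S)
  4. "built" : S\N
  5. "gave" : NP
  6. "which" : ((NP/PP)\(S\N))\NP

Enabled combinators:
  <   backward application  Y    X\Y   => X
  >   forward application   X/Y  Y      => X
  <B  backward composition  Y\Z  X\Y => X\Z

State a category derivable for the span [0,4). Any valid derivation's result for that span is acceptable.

[0,7] S   >
  [0,4] S/(NP/PP)   >
    [0,1] "on" : (S/(NP/PP))/N
    [1,4] N   <
      [1,3] NP\S   <
        [1,2] "near" : NP
        [2,3] "liked" : (NP\S)\NP
      [3,4] "slowly" : N\(NP\S)
  [4,7] NP/PP   <
    [4,5] "built" : S\N
    [5,7] (NP/PP)\(S\N)   <
      [5,6] "gave" : NP
      [6,7] "which" : ((NP/PP)\(S\N))\NP

S/(NP/PP)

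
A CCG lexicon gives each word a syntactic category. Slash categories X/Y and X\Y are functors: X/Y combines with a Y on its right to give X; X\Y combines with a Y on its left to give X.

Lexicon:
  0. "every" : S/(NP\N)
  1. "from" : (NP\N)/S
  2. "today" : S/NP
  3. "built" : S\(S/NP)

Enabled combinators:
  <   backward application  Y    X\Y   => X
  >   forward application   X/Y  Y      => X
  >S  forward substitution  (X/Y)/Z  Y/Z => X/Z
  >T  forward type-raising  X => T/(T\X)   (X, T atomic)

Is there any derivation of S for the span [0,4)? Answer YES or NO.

[0,4] S   >
  [0,1] "every" : S/(NP\N)
  [1,4] NP\N   >
    [1,2] "from" : (NP\N)/S
    [2,4] S   <
      [2,3] "today" : S/NP
      [3,4] "built" : S\(S/NP)

YES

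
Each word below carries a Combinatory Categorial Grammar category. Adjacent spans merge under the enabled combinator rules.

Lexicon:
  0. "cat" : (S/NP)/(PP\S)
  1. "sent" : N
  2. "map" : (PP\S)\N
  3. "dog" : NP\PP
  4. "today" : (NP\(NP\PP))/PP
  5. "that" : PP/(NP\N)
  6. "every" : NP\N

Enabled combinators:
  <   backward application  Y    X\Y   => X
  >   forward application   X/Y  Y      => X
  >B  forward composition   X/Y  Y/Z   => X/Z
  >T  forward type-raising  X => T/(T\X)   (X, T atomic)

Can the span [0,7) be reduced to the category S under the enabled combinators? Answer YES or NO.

[0,7] S   >
  [0,3] S/NP   >
    [0,1] "cat" : (S/NP)/(PP\S)
    [1,3] PP\S   <
      [1,2] "sent" : N
      [2,3] "map" : (PP\S)\N
  [3,7] NP   <
    [3,4] "dog" : NP\PP
    [4,7] NP\(NP\PP)   >
      [4,5] "today" : (NP\(NP\PP))/PP
      [5,7] PP   >
        [5,6] "that" : PP/(NP\N)
        [6,7] "every" : NP\N

YES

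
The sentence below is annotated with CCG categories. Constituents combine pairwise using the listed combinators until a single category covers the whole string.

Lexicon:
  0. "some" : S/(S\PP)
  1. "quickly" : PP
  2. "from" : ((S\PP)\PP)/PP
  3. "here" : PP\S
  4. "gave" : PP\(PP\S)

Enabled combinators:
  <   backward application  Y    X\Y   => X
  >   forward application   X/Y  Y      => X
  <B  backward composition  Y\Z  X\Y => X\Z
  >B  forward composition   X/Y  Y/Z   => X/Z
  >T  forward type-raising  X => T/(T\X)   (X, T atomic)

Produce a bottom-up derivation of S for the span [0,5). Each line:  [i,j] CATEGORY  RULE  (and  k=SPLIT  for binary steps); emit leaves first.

[0,1] S/(S\PP)  lex  "some"
[1,2] PP  lex  "quickly"
[2,3] ((S\PP)\PP)/PP  lex  "from"
[3,4] PP\S  lex  "here"
[4,5] PP\(PP\S)  lex  "gave"
[3,5] PP  <  k=4
[2,5] (S\PP)\PP  >  k=3
[1,5] S\PP  <  k=2
[0,5] S  >  k=1

[0,5] S   >
  [0,1] "some" : S/(S\PP)
  [1,5] S\PP   <
    [1,2] "quickly" : PP
    [2,5] (S\PP)\PP   >
      [2,3] "from" : ((S\PP)\PP)/PP
      [3,5] PP   <
        [3,4] "here" : PP\S
        [4,5] "gave" : PP\(PP\S)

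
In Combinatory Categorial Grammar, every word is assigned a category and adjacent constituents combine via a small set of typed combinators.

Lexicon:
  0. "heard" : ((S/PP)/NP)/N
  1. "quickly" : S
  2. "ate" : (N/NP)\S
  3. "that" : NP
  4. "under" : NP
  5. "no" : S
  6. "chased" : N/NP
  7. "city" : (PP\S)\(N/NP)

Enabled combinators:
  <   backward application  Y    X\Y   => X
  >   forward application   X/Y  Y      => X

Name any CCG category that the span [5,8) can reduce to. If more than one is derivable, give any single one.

PP

[0,8] S   >
  [0,5] S/PP   >
    [0,4] (S/PP)/NP   >
      [0,1] "heard" : ((S/PP)/NP)/N
      [1,4] N   >
        [1,3] N/NP   <
          [1,2] "quickly" : S
          [2,3] "ate" : (N/NP)\S
        [3,4] "that" : NP
    [4,5] "under" : NP
  [5,8] PP   <
    [5,6] "no" : S
    [6,8] PP\S   <
      [6,7] "chased" : N/NP
      [7,8] "city" : (PP\S)\(N/NP)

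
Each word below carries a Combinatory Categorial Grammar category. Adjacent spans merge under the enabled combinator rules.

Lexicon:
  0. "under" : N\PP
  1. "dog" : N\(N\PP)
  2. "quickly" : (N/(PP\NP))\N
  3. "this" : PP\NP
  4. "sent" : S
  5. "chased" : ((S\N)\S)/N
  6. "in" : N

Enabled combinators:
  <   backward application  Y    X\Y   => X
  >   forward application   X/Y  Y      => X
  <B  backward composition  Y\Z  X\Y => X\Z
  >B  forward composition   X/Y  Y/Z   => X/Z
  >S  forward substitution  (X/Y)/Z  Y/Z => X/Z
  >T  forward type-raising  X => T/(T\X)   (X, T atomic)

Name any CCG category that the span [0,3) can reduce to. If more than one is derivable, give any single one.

N/(PP\NP)

[0,7] S   <
  [0,4] N   >
    [0,3] N/(PP\NP)   <
      [0,2] N   <
        [0,1] "under" : N\PP
        [1,2] "dog" : N\(N\PP)
      [2,3] "quickly" : (N/(PP\NP))\N
    [3,4] "this" : PP\NP
  [4,7] S\N   <
    [4,5] "sent" : S
    [5,7] (S\N)\S   >
      [5,6] "chased" : ((S\N)\S)/N
      [6,7] "in" : N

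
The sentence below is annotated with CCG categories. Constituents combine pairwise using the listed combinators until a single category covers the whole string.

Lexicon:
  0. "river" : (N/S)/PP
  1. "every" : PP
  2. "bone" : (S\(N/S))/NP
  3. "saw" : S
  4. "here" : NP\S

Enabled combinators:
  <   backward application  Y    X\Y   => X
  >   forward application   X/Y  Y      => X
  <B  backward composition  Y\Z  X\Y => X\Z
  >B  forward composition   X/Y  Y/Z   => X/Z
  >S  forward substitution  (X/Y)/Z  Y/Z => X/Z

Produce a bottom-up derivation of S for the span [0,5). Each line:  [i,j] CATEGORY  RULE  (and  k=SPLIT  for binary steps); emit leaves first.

[0,1] (N/S)/PP  lex  "river"
[1,2] PP  lex  "every"
[0,2] N/S  >  k=1
[2,3] (S\(N/S))/NP  lex  "bone"
[3,4] S  lex  "saw"
[4,5] NP\S  lex  "here"
[3,5] NP  <  k=4
[2,5] S\(N/S)  >  k=3
[0,5] S  <  k=2

[0,5] S   <
  [0,2] N/S   >
    [0,1] "river" : (N/S)/PP
    [1,2] "every" : PP
  [2,5] S\(N/S)   >
    [2,3] "bone" : (S\(N/S))/NP
    [3,5] NP   <
      [3,4] "saw" : S
      [4,5] "here" : NP\S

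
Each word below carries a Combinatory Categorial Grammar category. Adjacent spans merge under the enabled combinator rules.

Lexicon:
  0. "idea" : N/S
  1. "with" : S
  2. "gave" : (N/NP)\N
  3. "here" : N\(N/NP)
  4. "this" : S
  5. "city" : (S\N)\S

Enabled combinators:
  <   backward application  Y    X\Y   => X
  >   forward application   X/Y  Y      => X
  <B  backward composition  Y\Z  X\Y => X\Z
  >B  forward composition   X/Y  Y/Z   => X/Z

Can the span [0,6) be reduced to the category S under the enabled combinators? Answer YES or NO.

[0,6] S   <
  [0,4] N   <
    [0,3] N/NP   <
      [0,2] N   >
        [0,1] "idea" : N/S
        [1,2] "with" : S
      [2,3] "gave" : (N/NP)\N
    [3,4] "here" : N\(N/NP)
  [4,6] S\N   <
    [4,5] "this" : S
    [5,6] "city" : (S\N)\S

YES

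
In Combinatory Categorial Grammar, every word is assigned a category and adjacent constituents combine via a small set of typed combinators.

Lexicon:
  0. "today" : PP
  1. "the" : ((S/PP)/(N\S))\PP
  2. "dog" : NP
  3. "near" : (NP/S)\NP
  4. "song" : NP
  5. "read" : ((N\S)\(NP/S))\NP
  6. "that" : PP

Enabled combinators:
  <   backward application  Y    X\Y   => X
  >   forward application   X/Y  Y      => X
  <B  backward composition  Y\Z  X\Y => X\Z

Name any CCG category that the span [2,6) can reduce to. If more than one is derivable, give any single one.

N\S

[0,7] S   >
  [0,6] S/PP   >
    [0,2] (S/PP)/(N\S)   <
      [0,1] "today" : PP
      [1,2] "the" : ((S/PP)/(N\S))\PP
    [2,6] N\S   <
      [2,4] NP/S   <
        [2,3] "dog" : NP
        [3,4] "near" : (NP/S)\NP
      [4,6] (N\S)\(NP/S)   <
        [4,5] "song" : NP
        [5,6] "read" : ((N\S)\(NP/S))\NP
  [6,7] "that" : PP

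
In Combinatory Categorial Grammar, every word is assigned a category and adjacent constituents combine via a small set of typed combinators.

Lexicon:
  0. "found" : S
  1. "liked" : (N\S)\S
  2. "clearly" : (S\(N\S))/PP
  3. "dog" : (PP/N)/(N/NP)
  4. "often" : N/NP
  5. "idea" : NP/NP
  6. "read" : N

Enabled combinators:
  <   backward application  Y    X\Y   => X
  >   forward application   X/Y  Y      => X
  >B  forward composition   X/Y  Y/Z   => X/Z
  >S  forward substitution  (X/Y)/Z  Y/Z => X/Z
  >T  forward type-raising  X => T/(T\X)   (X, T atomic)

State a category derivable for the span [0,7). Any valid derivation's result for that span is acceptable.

[0,7] S   <
  [0,2] N\S   <
    [0,1] "found" : S
    [1,2] "liked" : (N\S)\S
  [2,7] S\(N\S)   >
    [2,3] "clearly" : (S\(N\S))/PP
    [3,7] PP   >
      [3,6] PP/N   >
        [3,4] "dog" : (PP/N)/(N/NP)
        [4,6] N/NP   >B
          [4,5] "often" : N/NP
          [5,6] "idea" : NP/NP
      [6,7] "read" : N

S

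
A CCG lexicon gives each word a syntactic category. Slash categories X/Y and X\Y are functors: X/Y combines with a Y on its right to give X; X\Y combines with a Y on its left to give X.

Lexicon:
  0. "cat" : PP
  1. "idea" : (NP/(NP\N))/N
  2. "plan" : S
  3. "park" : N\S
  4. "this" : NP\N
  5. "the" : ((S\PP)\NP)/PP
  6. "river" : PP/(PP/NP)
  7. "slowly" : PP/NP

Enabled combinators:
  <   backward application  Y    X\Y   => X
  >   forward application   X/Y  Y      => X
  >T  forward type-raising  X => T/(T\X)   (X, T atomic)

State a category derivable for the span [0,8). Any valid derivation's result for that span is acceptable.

[0,8] S   >
  [0,1] S/(S\PP)   >T
    [0,1] "cat" : PP
  [1,8] S\PP   <
    [1,5] NP   >
      [1,4] NP/(NP\N)   >
        [1,2] "idea" : (NP/(NP\N))/N
        [2,4] N   >
          [2,3] N/(N\S)   >T
            [2,3] "plan" : S
          [3,4] "park" : N\S
      [4,5] "this" : NP\N
    [5,8] (S\PP)\NP   >
      [5,6] "the" : ((S\PP)\NP)/PP
      [6,8] PP   >
        [6,7] "river" : PP/(PP/NP)
        [7,8] "slowly" : PP/NP

S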